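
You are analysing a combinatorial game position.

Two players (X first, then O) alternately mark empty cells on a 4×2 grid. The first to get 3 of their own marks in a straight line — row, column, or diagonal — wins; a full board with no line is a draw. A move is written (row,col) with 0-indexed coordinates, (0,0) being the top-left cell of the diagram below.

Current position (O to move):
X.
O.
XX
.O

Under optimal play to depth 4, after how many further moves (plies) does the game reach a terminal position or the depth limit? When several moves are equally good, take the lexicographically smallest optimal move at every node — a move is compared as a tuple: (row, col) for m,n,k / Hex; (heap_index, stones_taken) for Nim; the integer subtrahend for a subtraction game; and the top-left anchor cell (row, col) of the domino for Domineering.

PV length from [X./O./XX/.O]: 3 plies

[X./O./XX/.O] O move#1: (0,1):+0/XO/O./XX/.O*, (1,1):+0/X./OO/XX/.O, (3,0):+0/X./O./XX/OO
[XO/O./XX/.O] X move#2: (1,1):+0/XO/OX/XX/.O*, (3,0):+0/XO/O./XX/XO
[XO/OX/XX/.O] O move#3: (3,0):+0/XO/OX/XX/OO*
[XO/OX/XX/OO] end (terminal +0, X#4); searched X./O./XX/.O to 4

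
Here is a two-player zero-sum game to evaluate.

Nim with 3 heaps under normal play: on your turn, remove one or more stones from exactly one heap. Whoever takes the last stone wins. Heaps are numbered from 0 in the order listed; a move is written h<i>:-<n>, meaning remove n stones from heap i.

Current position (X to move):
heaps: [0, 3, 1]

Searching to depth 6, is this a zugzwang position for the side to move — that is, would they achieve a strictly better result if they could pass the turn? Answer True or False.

zugzwang((0,3,1), X) = False

ply 1, X at (0,3,1) | h1:-1=-1→(0,2,1); h1:-2=+1→(0,1,1)*; h1:-3=-1→(0,0,1); h2:-1=-1→(0,3,0)
ply 2, O at (0,1,1) | h1:-1=-1→(0,0,1)*; h2:-1=-1→(0,1,0)
ply 3, X at (0,0,1) | h2:-1=+1→(0,0,0)*
ply 4: (0,0,0) is terminal -1 (O); from (0,3,1) depth 6
if X skipped the turn, O would face:
~ ply 1, O at (0,3,1) | h1:-1=-1→(0,2,1); h1:-2=+1→(0,1,1)*; h1:-3=-1→(0,0,1); h2:-1=-1→(0,3,0)
~ ply 2, X at (0,1,1) | h1:-1=-1→(0,0,1)*; h2:-1=-1→(0,1,0)
~ ply 3, O at (0,0,1) | h2:-1=+1→(0,0,0)*
~ ply 4: (0,0,0) is terminal -1 (X); from (0,3,1) depth 6
compare (X): move=+1 vs pass=-1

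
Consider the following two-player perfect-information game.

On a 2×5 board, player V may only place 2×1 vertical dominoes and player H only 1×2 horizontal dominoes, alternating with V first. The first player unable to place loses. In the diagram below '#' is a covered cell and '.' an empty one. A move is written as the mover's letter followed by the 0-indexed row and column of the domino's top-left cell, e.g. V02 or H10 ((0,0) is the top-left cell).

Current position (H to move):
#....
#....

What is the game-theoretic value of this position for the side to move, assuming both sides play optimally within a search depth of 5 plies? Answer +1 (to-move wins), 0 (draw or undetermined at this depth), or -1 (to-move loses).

ply 1, H at #..../#.... | H01=-1→###../#....; H02=+1→#.##./#....*; H03=-1→#..##/#....; H11=-1→#..../###..; H12=+1→#..../#.##.; H13=-1→#..../#..##
ply 2, V at #.##./#.... | V01=-1→####./##...*; V04=-1→#.###/#...#
ply 3, H at ####./##... | H12=-1→####./####.; H13=+1→####./##.##*
ply 4: ####./##.## is terminal -1 (V); from #..../#.... depth 5

value(#..../#...., H) = +1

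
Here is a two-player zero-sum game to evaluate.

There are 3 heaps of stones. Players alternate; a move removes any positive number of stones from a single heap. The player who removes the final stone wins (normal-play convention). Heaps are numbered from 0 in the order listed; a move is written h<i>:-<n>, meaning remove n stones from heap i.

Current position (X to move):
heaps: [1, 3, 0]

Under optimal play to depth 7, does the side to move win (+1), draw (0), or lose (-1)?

p1 X@[(1,3,0)]: h0:-1[(0,3,0)]-1 h1:-1[(1,2,0)]-1 h1:-2[(1,1,0)]+1* h1:-3[(1,0,0)]-1
p2 O@[(1,1,0)]: h0:-1[(0,1,0)]-1* h1:-1[(1,0,0)]-1
p3 X@[(0,1,0)]: h1:-1[(0,0,0)]+1*
p4 O@[(0,0,0)] terminal -1; root [(1,3,0)] d7

value((1,3,0), X) = +1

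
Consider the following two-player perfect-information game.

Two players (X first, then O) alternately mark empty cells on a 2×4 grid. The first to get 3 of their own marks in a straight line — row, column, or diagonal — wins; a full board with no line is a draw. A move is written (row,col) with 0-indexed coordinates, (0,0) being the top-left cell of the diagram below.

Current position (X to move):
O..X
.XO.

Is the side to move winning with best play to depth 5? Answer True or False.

X winning at [O..X/.XO.]: False

p1 X@[O..X/.XO.]: (0,1)[OX.X/.XO.]+0* (0,2)[O.XX/.XO.]+0 (1,0)[O..X/XXO.]+0 (1,3)[O..X/.XOX]+0
p2 O@[OX.X/.XO.]: (0,2)[OXOX/.XO.]+0* (1,0)[OX.X/OXO.]-1 (1,3)[OX.X/.XOO]-1
p3 X@[OXOX/.XO.]: (1,0)[OXOX/XXO.]+0* (1,3)[OXOX/.XOX]+0
p4 O@[OXOX/XXO.]: (1,3)[OXOX/XXOO]+0*
p5 X@[OXOX/XXOO] terminal +0; root [O..X/.XO.] d5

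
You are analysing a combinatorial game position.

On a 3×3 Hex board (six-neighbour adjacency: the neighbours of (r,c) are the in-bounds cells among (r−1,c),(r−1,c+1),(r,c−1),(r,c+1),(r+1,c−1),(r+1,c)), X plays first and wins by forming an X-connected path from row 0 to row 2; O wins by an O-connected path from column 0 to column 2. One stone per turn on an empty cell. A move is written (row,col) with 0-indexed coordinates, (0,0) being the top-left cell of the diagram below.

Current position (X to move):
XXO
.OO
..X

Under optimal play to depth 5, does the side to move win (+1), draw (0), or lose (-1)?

ply 1, X at XXO/.OO/..X | (1,0)=-1→XXO/XOO/..X*; (2,0)=-1→XXO/.OO/X.X; (2,1)=-1→XXO/.OO/.XX
ply 2, O at XXO/XOO/..X | (2,0)=+1→XXO/XOO/O.X*; (2,1)=-1→XXO/XOO/.OX
ply 3: XXO/XOO/O.X is terminal -1 (X); from XXO/.OO/..X depth 5

value(XXO/.OO/..X, X) = -1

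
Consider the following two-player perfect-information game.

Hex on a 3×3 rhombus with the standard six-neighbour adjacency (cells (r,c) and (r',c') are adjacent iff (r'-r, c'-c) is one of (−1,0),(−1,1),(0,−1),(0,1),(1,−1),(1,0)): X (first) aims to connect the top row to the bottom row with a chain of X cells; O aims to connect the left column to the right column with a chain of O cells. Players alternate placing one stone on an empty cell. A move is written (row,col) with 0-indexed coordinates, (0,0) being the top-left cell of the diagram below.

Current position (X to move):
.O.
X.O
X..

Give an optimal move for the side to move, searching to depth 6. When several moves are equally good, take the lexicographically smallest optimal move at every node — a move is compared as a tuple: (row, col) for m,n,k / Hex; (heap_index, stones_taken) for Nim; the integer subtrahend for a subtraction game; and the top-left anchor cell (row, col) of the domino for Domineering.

X's best at [.O./X.O/X..]: (0,0)

p1 X@[.O./X.O/X..]: (0,0)[XO./X.O/X..]+1* (0,2)[.OX/X.O/X..]+1 (1,1)[.O./XXO/X..]+1 (2,1)[.O./X.O/XX.]-1 (2,2)[.O./X.O/X.X]-1
p2 O@[XO./X.O/X..] terminal -1; root [.O./X.O/X..] d6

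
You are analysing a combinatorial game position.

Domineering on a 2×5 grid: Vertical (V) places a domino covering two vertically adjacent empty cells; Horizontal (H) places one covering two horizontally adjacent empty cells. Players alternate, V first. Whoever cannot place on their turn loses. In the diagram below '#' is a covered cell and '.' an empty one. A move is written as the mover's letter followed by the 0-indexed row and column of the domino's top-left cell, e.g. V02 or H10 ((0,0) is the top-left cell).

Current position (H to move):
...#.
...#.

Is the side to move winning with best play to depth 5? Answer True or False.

[...#./...#.] H move#1: H00:-1/##.#./...#.*, H01:-1/.###./...#., H10:-1/...#./##.#., H11:-1/...#./.###.
[##.#./...#.] V move#2: V02:+1/####./..##.*, V04:-1/##.##/...##
[####./..##.] H move#3: H10:-1/####./####.*
[####./####.] V move#4: V04:+1/#####/#####*
[#####/#####] end (terminal -1, H#5); searched ...#./...#. to 5

H winning at [...#./...#.]: False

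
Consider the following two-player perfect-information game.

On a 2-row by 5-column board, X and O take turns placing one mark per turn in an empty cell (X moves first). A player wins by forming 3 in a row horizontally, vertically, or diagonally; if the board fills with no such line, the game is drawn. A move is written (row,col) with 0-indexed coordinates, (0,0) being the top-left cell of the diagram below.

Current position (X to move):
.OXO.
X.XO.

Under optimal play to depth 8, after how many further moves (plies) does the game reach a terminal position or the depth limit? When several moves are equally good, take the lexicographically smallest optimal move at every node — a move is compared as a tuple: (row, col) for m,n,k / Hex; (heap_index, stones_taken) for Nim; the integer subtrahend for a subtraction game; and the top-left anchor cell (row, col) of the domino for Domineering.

PV length from [.OXO./X.XO.]: 1 ply

p1 X@[.OXO./X.XO.]: (0,0)[XOXO./X.XO.]+0 (0,4)[.OXOX/X.XO.]+0 (1,1)[.OXO./XXXO.]+1* (1,4)[.OXO./X.XOX]+0
p2 O@[.OXO./XXXO.] terminal -1; root [.OXO./X.XO.] d8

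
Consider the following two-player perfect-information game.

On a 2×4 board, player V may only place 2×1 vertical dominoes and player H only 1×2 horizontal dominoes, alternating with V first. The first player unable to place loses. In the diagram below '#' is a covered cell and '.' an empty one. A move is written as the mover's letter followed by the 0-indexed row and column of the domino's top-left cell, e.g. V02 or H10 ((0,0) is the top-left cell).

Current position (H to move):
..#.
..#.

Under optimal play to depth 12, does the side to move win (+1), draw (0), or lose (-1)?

p1 H@[..#./..#.]: H00[###./..#.]+1* H10[..#./###.]+1
p2 V@[###./..#.]: V03[####/..##]-1*
p3 H@[####/..##]: H10[####/####]+1*
p4 V@[####/####] terminal -1; root [..#./..#.] d12

value(..#./..#., H) = +1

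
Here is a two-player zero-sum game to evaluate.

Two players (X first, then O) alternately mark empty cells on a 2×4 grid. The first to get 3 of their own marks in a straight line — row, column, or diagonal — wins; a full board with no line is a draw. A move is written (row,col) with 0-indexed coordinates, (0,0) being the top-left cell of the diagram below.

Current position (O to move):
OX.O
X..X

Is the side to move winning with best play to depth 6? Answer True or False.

O winning at [OX.O/X..X]: False

[OX.O/X..X] O move#1: (0,2):+0/OXOO/X..X*, (1,1):+0/OX.O/XO.X, (1,2):+0/OX.O/X.OX
[OXOO/X..X] X move#2: (1,1):+0/OXOO/XX.X*, (1,2):+0/OXOO/X.XX
[OXOO/XX.X] O move#3: (1,2):+0/OXOO/XXOX*
[OXOO/XXOX] end (terminal +0, X#4); searched OX.O/X..X to 6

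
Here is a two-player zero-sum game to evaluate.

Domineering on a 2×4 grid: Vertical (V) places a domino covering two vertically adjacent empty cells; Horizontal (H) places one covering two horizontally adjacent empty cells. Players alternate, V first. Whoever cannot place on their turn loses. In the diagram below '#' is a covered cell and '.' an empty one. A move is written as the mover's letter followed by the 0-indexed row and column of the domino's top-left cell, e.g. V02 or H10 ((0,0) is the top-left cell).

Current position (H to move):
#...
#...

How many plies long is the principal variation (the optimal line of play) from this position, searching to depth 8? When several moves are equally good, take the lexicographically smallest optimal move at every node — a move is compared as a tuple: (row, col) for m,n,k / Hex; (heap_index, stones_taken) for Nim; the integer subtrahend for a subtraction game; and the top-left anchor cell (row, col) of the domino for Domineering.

p1 H@[#.../#...]: H01[###./#...]+1* H02[#.##/#...]+1 H11[#.../###.]+1 H12[#.../#.##]+1
p2 V@[###./#...]: V03[####/#..#]-1*
p3 H@[####/#..#]: H11[####/####]+1*
p4 V@[####/####] terminal -1; root [#.../#...] d8

PV length from [#.../#...]: 3 plies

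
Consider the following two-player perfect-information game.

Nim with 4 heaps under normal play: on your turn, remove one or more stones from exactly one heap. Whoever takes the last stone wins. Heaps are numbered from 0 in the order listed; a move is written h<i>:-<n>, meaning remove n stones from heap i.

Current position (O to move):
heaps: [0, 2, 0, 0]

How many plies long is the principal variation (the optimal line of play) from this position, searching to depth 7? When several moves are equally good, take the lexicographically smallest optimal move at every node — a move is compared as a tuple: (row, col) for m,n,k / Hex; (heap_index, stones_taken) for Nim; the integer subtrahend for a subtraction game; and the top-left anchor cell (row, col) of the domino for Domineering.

PV length from [(0,2,0,0)]: 1 ply

ply 1, O at (0,2,0,0) | h1:-1=-1→(0,1,0,0); h1:-2=+1→(0,0,0,0)*
ply 2: (0,0,0,0) is terminal -1 (X); from (0,2,0,0) depth 7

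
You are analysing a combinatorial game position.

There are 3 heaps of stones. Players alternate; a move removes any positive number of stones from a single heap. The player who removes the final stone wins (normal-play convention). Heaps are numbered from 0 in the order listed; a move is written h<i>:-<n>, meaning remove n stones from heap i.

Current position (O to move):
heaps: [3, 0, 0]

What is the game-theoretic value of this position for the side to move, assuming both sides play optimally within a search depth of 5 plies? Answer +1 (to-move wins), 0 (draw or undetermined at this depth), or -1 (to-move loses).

value((3,0,0), O) = +1

p1 O@[(3,0,0)]: h0:-1[(2,0,0)]-1 h0:-2[(1,0,0)]-1 h0:-3[(0,0,0)]+1*
p2 X@[(0,0,0)] terminal -1; root [(3,0,0)] d5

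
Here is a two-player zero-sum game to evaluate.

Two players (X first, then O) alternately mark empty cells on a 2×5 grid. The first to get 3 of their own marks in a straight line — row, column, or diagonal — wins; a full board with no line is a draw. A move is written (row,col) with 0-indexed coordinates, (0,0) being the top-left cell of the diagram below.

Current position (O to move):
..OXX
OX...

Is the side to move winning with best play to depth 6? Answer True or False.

ply 1, O at ..OXX/OX... | (0,0)=+0→O.OXX/OX...*; (0,1)=+0→.OOXX/OX...; (1,2)=+0→..OXX/OXO..; (1,3)=+0→..OXX/OX.O.; (1,4)=+0→..OXX/OX..O
ply 2, X at O.OXX/OX... | (0,1)=+0→OXOXX/OX...*; (1,2)=-1→O.OXX/OXX..; (1,3)=-1→O.OXX/OX.X.; (1,4)=-1→O.OXX/OX..X
ply 3, O at OXOXX/OX... | (1,2)=+0→OXOXX/OXO..*; (1,3)=+0→OXOXX/OX.O.; (1,4)=+0→OXOXX/OX..O
ply 4, X at OXOXX/OXO.. | (1,3)=+0→OXOXX/OXOX.*; (1,4)=+0→OXOXX/OXO.X
ply 5, O at OXOXX/OXOX. | (1,4)=+0→OXOXX/OXOXO*
ply 6: OXOXX/OXOXO is terminal +0 (X); from ..OXX/OX... depth 6

O winning at [..OXX/OX...]: False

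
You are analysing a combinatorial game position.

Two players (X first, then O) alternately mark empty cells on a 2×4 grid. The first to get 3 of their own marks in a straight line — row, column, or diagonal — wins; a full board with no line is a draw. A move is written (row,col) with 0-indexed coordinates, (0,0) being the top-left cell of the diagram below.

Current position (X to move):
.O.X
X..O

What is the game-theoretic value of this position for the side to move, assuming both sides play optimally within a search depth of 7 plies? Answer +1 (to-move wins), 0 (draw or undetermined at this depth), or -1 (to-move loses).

ply 1, X at .O.X/X..O | (0,0)=+0→XO.X/X..O*; (0,2)=+0→.OXX/X..O; (1,1)=+0→.O.X/XX.O; (1,2)=+0→.O.X/X.XO
ply 2, O at XO.X/X..O | (0,2)=+0→XOOX/X..O*; (1,1)=+0→XO.X/XO.O; (1,2)=+0→XO.X/X.OO
ply 3, X at XOOX/X..O | (1,1)=+0→XOOX/XX.O*; (1,2)=+0→XOOX/X.XO
ply 4, O at XOOX/XX.O | (1,2)=+0→XOOX/XXOO*
ply 5: XOOX/XXOO is terminal +0 (X); from .O.X/X..O depth 7

value(.O.X/X..O, X) = 0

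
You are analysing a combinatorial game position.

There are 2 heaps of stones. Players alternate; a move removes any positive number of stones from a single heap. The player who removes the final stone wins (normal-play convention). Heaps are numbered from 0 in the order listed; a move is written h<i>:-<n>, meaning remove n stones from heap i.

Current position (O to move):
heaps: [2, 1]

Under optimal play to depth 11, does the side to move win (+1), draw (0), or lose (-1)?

value((2,1), O) = +1

ply 1, O at (2,1) | h0:-1=+1→(1,1)*; h0:-2=-1→(0,1); h1:-1=-1→(2,0)
ply 2, X at (1,1) | h0:-1=-1→(0,1)*; h1:-1=-1→(1,0)
ply 3, O at (0,1) | h1:-1=+1→(0,0)*
ply 4: (0,0) is terminal -1 (X); from (2,1) depth 11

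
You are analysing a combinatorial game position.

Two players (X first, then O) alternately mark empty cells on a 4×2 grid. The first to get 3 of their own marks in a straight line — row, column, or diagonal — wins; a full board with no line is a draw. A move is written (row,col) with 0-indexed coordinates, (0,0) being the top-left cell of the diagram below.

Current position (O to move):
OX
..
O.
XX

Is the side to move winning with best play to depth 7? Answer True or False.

O winning at [OX/../O./XX]: True

p1 O@[OX/../O./XX]: (1,0)[OX/O./O./XX]+1* (1,1)[OX/.O/O./XX]+0 (2,1)[OX/../OO/XX]+0
p2 X@[OX/O./O./XX] terminal -1; root [OX/../O./XX] d7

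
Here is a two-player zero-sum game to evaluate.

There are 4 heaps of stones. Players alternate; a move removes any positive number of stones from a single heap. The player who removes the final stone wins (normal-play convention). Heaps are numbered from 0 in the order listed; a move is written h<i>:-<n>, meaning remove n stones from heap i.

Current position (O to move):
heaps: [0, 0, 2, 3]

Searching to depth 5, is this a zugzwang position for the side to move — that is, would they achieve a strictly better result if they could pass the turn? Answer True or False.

zugzwang((0,0,2,3), O) = False

ply 1, O at (0,0,2,3) | h2:-1=-1→(0,0,1,3); h2:-2=-1→(0,0,0,3); h3:-1=+1→(0,0,2,2)*; h3:-2=-1→(0,0,2,1); h3:-3=-1→(0,0,2,0)
ply 2, X at (0,0,2,2) | h2:-1=-1→(0,0,1,2)*; h2:-2=-1→(0,0,0,2); h3:-1=-1→(0,0,2,1); h3:-2=-1→(0,0,2,0)
ply 3, O at (0,0,1,2) | h2:-1=-1→(0,0,0,2); h3:-1=+1→(0,0,1,1)*; h3:-2=-1→(0,0,1,0)
ply 4, X at (0,0,1,1) | h2:-1=-1→(0,0,0,1)*; h3:-1=-1→(0,0,1,0)
ply 5, O at (0,0,0,1) | h3:-1=+1→(0,0,0,0)*
ply 6: (0,0,0,0) is terminal -1 (X); from (0,0,2,3) depth 5
if O skipped the turn, X would face:
~ ply 1, X at (0,0,2,3) | h2:-1=-1→(0,0,1,3); h2:-2=-1→(0,0,0,3); h3:-1=+1→(0,0,2,2)*; h3:-2=-1→(0,0,2,1); h3:-3=-1→(0,0,2,0)
~ ply 2, O at (0,0,2,2) | h2:-1=-1→(0,0,1,2)*; h2:-2=-1→(0,0,0,2); h3:-1=-1→(0,0,2,1); h3:-2=-1→(0,0,2,0)
~ ply 3, X at (0,0,1,2) | h2:-1=-1→(0,0,0,2); h3:-1=+1→(0,0,1,1)*; h3:-2=-1→(0,0,1,0)
~ ply 4, O at (0,0,1,1) | h2:-1=-1→(0,0,0,1)*; h3:-1=-1→(0,0,1,0)
~ ply 5, X at (0,0,0,1) | h3:-1=+1→(0,0,0,0)*
~ ply 6: (0,0,0,0) is terminal -1 (O); from (0,0,2,3) depth 5
compare (O): move=+1 vs pass=-1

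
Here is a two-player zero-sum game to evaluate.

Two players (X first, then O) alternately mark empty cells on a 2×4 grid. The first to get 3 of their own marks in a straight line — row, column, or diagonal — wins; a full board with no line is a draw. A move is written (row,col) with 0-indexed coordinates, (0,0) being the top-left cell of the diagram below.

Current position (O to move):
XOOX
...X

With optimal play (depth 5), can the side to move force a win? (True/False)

p1 O@[XOOX/...X]: (1,0)[XOOX/O..X]+0* (1,1)[XOOX/.O.X]+0 (1,2)[XOOX/..OX]+0
p2 X@[XOOX/O..X]: (1,1)[XOOX/OX.X]+0* (1,2)[XOOX/O.XX]+0
p3 O@[XOOX/OX.X]: (1,2)[XOOX/OXOX]+0*
p4 X@[XOOX/OXOX] terminal +0; root [XOOX/...X] d5

O winning at [XOOX/...X]: False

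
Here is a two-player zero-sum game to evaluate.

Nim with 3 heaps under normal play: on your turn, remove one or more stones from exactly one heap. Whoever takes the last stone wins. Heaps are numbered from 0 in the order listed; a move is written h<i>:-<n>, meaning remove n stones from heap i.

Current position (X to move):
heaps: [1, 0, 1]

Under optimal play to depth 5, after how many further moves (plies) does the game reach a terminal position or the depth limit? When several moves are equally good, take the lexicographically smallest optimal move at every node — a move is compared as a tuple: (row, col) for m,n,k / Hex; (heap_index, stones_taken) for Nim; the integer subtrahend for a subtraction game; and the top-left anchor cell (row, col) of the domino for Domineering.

[(1,0,1)] X move#1: h0:-1:-1/(0,0,1)*, h2:-1:-1/(1,0,0)
[(0,0,1)] O move#2: h2:-1:+1/(0,0,0)*
[(0,0,0)] end (terminal -1, X#3); searched (1,0,1) to 5

PV length from [(1,0,1)]: 2 plies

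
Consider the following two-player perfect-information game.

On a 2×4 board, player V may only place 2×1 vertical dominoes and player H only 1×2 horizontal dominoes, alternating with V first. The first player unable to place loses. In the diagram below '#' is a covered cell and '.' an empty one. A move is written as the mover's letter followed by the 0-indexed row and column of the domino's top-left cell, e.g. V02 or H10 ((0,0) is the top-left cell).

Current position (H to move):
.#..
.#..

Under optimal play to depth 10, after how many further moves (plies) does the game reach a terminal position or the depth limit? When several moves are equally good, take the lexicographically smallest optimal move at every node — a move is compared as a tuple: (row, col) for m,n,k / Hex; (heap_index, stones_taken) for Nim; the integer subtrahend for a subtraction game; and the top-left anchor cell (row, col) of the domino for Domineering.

ply 1, H at .#../.#.. | H02=+1→.###/.#..*; H12=+1→.#../.###
ply 2, V at .###/.#.. | V00=-1→####/##..*
ply 3, H at ####/##.. | H12=+1→####/####*
ply 4: ####/#### is terminal -1 (V); from .#../.#.. depth 10

PV length from [.#../.#..]: 3 plies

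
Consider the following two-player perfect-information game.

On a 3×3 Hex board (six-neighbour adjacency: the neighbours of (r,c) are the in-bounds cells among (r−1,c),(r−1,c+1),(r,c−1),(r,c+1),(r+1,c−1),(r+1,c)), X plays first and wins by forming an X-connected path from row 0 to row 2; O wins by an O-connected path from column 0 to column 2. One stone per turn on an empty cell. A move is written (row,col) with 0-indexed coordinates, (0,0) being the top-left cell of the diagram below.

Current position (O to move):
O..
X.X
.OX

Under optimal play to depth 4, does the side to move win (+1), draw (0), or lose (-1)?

[O../X.X/.OX] O move#1: (0,1):-1/OO./X.X/.OX*, (0,2):-1/O.O/X.X/.OX, (1,1):-1/O../XOX/.OX, (2,0):-1/O../X.X/OOX
[OO./X.X/.OX] X move#2: (0,2):+1/OOX/X.X/.OX*, (1,1):-1/OO./XXX/.OX, (2,0):-1/OO./X.X/XOX
[OOX/X.X/.OX] end (terminal -1, O#3); searched O../X.X/.OX to 4

value(O../X.X/.OX, O) = -1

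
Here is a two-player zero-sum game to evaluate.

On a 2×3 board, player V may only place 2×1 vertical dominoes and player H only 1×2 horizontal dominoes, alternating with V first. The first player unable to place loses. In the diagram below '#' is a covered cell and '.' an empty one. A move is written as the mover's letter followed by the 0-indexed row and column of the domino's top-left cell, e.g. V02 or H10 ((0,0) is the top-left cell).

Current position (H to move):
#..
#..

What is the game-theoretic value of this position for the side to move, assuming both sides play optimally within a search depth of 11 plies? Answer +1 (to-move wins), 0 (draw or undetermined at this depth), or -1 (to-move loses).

ply 1, H at #../#.. | H01=+1→###/#..*; H11=+1→#../###
ply 2: ###/#.. is terminal -1 (V); from #../#.. depth 11

value(#../#.., H) = +1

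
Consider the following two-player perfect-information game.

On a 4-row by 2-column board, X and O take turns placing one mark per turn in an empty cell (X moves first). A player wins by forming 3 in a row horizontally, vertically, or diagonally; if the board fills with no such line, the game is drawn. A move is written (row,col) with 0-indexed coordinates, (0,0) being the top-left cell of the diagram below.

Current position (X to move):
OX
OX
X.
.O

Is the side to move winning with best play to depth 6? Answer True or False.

X winning at [OX/OX/X./.O]: True

[OX/OX/X./.O] X move#1: (2,1):+1/OX/OX/XX/.O*, (3,0):+0/OX/OX/X./XO
[OX/OX/XX/.O] end (terminal -1, O#2); searched OX/OX/X./.O to 6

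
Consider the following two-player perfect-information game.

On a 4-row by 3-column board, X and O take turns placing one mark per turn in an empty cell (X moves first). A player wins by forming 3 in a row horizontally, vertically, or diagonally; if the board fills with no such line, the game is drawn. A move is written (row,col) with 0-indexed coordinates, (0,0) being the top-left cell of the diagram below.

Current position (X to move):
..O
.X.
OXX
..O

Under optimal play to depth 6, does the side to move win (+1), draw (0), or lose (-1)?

p1 X@[..O/.X./OXX/..O]: (0,0)[X.O/.X./OXX/..O]+1* (0,1)[.XO/.X./OXX/..O]+1 (1,0)[..O/XX./OXX/..O]+1 (1,2)[..O/.XX/OXX/..O]+1 (3,0)[..O/.X./OXX/X.O]+1 (3,1)[..O/.X./OXX/.XO]+1
p2 O@[X.O/.X./OXX/..O] terminal -1; root [..O/.X./OXX/..O] d6

value(..O/.X./OXX/..O, X) = +1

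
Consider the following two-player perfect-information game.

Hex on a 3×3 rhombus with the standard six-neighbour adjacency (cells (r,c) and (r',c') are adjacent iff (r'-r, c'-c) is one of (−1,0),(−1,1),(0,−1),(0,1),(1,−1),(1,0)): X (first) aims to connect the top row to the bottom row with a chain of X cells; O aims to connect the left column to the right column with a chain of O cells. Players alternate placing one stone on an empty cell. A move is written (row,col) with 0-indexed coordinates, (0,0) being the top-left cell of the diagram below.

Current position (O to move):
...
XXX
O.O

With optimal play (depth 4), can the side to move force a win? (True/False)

p1 O@[.../XXX/O.O]: (0,0)[O../XXX/O.O]-1 (0,1)[.O./XXX/O.O]-1 (0,2)[..O/XXX/O.O]-1 (2,1)[.../XXX/OOO]+1*
p2 X@[.../XXX/OOO] terminal -1; root [.../XXX/O.O] d4

O winning at [.../XXX/O.O]: True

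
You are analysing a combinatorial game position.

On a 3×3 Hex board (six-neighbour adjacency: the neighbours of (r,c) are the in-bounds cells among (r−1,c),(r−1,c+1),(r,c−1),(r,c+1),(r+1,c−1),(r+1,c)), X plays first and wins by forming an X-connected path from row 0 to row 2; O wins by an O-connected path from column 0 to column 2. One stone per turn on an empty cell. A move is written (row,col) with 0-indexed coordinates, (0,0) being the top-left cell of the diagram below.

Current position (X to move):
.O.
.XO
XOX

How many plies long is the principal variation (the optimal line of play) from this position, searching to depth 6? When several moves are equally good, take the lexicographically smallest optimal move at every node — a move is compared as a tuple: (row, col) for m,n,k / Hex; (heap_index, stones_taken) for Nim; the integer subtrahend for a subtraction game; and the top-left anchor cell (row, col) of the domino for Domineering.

ply 1, X at .O./.XO/XOX | (0,0)=+1→XO./.XO/XOX*; (0,2)=+1→.OX/.XO/XOX; (1,0)=+1→.O./XXO/XOX
ply 2, O at XO./.XO/XOX | (0,2)=-1→XOO/.XO/XOX*; (1,0)=-1→XO./OXO/XOX
ply 3, X at XOO/.XO/XOX | (1,0)=+1→XOO/XXO/XOX*
ply 4: XOO/XXO/XOX is terminal -1 (O); from .O./.XO/XOX depth 6

PV length from [.O./.XO/XOX]: 3 plies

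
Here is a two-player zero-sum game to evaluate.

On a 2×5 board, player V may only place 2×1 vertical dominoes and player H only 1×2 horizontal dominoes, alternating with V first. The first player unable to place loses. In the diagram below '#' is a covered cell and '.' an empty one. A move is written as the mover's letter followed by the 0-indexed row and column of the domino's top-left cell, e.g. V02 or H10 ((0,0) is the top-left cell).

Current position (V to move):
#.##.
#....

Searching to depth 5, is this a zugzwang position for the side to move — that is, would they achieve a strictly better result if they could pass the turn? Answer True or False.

[#.##./#....] V move#1: V01:-1/####./##...*, V04:-1/#.###/#...#
[####./##...] H move#2: H12:-1/####./####., H13:+1/####./##.##*
[####./##.##] end (terminal -1, V#3); searched #.##./#.... to 5
suppose V passes — search the same position with H to move:
pass> [#.##./#....] H move#1: H11:-1/#.##./###..*, H12:-1/#.##./#.##., H13:-1/#.##./#..##
pass> [#.##./###..] V move#2: V04:+1/#.###/###.#*
pass> [#.###/###.#] end (terminal -1, H#3); searched #.##./#.... to 5
for V: play -1, pass +1

zugzwang(#.##./#...., V) = True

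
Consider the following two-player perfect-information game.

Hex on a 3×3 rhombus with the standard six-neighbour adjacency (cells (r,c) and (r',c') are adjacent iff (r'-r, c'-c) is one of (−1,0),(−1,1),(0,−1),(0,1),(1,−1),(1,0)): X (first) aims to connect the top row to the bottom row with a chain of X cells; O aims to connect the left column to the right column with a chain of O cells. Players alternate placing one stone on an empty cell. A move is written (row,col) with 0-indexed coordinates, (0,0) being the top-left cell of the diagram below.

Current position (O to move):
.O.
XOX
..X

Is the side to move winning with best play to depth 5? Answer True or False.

O winning at [.O./XOX/..X]: True

ply 1, O at .O./XOX/..X | (0,0)=-1→OO./XOX/..X; (0,2)=+1→.OO/XOX/..X*; (2,0)=-1→.O./XOX/O.X; (2,1)=-1→.O./XOX/.OX
ply 2, X at .OO/XOX/..X | (0,0)=-1→XOO/XOX/..X*; (2,0)=-1→.OO/XOX/X.X; (2,1)=-1→.OO/XOX/.XX
ply 3, O at XOO/XOX/..X | (2,0)=+1→XOO/XOX/O.X*; (2,1)=-1→XOO/XOX/.OX
ply 4: XOO/XOX/O.X is terminal -1 (X); from .O./XOX/..X depth 5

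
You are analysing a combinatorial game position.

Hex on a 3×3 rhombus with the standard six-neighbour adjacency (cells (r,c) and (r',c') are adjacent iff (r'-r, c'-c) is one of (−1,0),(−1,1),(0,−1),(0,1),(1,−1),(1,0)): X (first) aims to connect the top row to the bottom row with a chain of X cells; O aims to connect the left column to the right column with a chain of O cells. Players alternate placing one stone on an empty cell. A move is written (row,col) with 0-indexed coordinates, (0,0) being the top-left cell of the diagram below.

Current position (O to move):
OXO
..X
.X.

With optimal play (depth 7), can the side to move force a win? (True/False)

ply 1, O at OXO/..X/.X. | (1,0)=-1→OXO/O.X/.X.; (1,1)=+1→OXO/.OX/.X.*; (2,0)=-1→OXO/..X/OX.; (2,2)=-1→OXO/..X/.XO
ply 2, X at OXO/.OX/.X. | (1,0)=-1→OXO/XOX/.X.*; (2,0)=-1→OXO/.OX/XX.; (2,2)=-1→OXO/.OX/.XX
ply 3, O at OXO/XOX/.X. | (2,0)=+1→OXO/XOX/OX.*; (2,2)=-1→OXO/XOX/.XO
ply 4: OXO/XOX/OX. is terminal -1 (X); from OXO/..X/.X. depth 7

O winning at [OXO/..X/.X.]: True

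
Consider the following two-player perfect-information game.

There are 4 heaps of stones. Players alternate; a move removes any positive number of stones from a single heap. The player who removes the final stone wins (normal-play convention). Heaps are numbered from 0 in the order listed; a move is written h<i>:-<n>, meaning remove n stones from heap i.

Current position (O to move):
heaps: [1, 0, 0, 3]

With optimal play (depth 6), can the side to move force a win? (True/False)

[(1,0,0,3)] O move#1: h0:-1:-1/(0,0,0,3), h3:-1:-1/(1,0,0,2), h3:-2:+1/(1,0,0,1)*, h3:-3:-1/(1,0,0,0)
[(1,0,0,1)] X move#2: h0:-1:-1/(0,0,0,1)*, h3:-1:-1/(1,0,0,0)
[(0,0,0,1)] O move#3: h3:-1:+1/(0,0,0,0)*
[(0,0,0,0)] end (terminal -1, X#4); searched (1,0,0,3) to 6

O winning at [(1,0,0,3)]: True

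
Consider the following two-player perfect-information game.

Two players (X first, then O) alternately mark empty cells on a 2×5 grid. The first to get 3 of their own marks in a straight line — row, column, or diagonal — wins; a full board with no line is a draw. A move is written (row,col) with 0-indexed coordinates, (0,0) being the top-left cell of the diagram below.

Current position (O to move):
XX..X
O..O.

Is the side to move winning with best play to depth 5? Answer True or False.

p1 O@[XX..X/O..O.]: (0,2)[XXO.X/O..O.]+0* (0,3)[XX.OX/O..O.]-1 (1,1)[XX..X/OO.O.]-1 (1,2)[XX..X/O.OO.]-1 (1,4)[XX..X/O..OO]-1
p2 X@[XXO.X/O..O.]: (0,3)[XXOXX/O..O.]-1 (1,1)[XXO.X/OX.O.]+0* (1,2)[XXO.X/O.XO.]+0 (1,4)[XXO.X/O..OX]+0
p3 O@[XXO.X/OX.O.]: (0,3)[XXOOX/OX.O.]+0* (1,2)[XXO.X/OXOO.]+0 (1,4)[XXO.X/OX.OO]+0
p4 X@[XXOOX/OX.O.]: (1,2)[XXOOX/OXXO.]+0* (1,4)[XXOOX/OX.OX]+0
p5 O@[XXOOX/OXXO.]: (1,4)[XXOOX/OXXOO]+0*
p6 X@[XXOOX/OXXOO] terminal +0; root [XX..X/O..O.] d5

O winning at [XX..X/O..O.]: False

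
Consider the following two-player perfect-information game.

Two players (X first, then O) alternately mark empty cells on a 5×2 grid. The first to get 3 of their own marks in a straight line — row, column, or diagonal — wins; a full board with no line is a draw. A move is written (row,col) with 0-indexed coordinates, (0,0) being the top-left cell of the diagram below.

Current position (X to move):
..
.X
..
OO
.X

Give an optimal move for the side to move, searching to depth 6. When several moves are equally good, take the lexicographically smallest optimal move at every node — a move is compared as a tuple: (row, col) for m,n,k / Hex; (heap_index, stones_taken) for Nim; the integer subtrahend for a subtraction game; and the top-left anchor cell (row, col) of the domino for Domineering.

ply 1, X at ../.X/../OO/.X | (0,0)=-1→X./.X/../OO/.X; (0,1)=+0→.X/.X/../OO/.X*; (1,0)=+0→../XX/../OO/.X; (2,0)=+0→../.X/X./OO/.X; (2,1)=+0→../.X/.X/OO/.X; (4,0)=+0→../.X/../OO/XX
ply 2, O at .X/.X/../OO/.X | (0,0)=-1→OX/.X/../OO/.X; (1,0)=-1→.X/OX/../OO/.X; (2,0)=-1→.X/.X/O./OO/.X; (2,1)=+0→.X/.X/.O/OO/.X*; (4,0)=-1→.X/.X/../OO/OX
ply 3, X at .X/.X/.O/OO/.X | (0,0)=-1→XX/.X/.O/OO/.X; (1,0)=+0→.X/XX/.O/OO/.X*; (2,0)=+0→.X/.X/XO/OO/.X; (4,0)=+0→.X/.X/.O/OO/XX
ply 4, O at .X/XX/.O/OO/.X | (0,0)=+0→OX/XX/.O/OO/.X*; (2,0)=+0→.X/XX/OO/OO/.X; (4,0)=+0→.X/XX/.O/OO/OX
ply 5, X at OX/XX/.O/OO/.X | (2,0)=+0→OX/XX/XO/OO/.X*; (4,0)=+0→OX/XX/.O/OO/XX
ply 6, O at OX/XX/XO/OO/.X | (4,0)=+0→OX/XX/XO/OO/OX*
ply 7: OX/XX/XO/OO/OX is terminal +0 (X); from ../.X/../OO/.X depth 6

X's best at [../.X/../OO/.X]: (0,1)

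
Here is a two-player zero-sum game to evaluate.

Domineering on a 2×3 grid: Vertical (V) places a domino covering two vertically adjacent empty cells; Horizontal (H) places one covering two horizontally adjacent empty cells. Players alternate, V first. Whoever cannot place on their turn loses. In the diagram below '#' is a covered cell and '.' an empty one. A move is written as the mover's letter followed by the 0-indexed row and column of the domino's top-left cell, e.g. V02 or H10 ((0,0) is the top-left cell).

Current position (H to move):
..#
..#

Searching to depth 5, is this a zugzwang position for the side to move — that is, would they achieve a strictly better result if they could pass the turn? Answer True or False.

zugzwang(..#/..#, H) = False

ply 1, H at ..#/..# | H00=+1→###/..#*; H10=+1→..#/###
ply 2: ###/..# is terminal -1 (V); from ..#/..# depth 5
suppose H passes — search the same position with V to move:
pass> ply 1, V at ..#/..# | V00=+1→#.#/#.#*; V01=+1→.##/.##
pass> ply 2: #.#/#.# is terminal -1 (H); from ..#/..# depth 5
for H: play +1, pass -1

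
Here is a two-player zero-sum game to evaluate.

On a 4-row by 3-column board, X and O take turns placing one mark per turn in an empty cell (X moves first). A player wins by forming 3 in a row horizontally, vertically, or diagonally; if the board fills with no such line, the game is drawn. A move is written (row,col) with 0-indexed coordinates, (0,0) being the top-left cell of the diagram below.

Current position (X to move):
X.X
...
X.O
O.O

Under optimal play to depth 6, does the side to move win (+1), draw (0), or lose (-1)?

value(X.X/.../X.O/O.O, X) = +1

ply 1, X at X.X/.../X.O/O.O | (0,1)=+1→XXX/.../X.O/O.O*; (1,0)=+1→X.X/X../X.O/O.O; (1,1)=+1→X.X/.X./X.O/O.O; (1,2)=-1→X.X/..X/X.O/O.O; (2,1)=-1→X.X/.../XXO/O.O; (3,1)=-1→X.X/.../X.O/OXO
ply 2: XXX/.../X.O/O.O is terminal -1 (O); from X.X/.../X.O/O.O depth 6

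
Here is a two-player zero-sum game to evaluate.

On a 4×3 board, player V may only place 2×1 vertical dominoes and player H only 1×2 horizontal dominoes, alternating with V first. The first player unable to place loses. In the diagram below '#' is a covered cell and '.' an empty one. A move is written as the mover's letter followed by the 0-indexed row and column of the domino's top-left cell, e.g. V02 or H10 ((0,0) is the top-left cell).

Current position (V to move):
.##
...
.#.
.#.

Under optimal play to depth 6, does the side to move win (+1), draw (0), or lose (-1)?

value(.##/.../.#./.#., V) = +1

[.##/.../.#./.#.] V move#1: V00:+1/###/#../.#./.#.*, V10:+1/.##/#../##./.#., V12:+1/.##/..#/.##/.#., V20:+1/.##/.../##./##., V22:+1/.##/.../.##/.##
[###/#../.#./.#.] H move#2: H11:-1/###/###/.#./.#.*
[###/###/.#./.#.] V move#3: V20:+1/###/###/##./##.*, V22:+1/###/###/.##/.##
[###/###/##./##.] end (terminal -1, H#4); searched .##/.../.#./.#. to 6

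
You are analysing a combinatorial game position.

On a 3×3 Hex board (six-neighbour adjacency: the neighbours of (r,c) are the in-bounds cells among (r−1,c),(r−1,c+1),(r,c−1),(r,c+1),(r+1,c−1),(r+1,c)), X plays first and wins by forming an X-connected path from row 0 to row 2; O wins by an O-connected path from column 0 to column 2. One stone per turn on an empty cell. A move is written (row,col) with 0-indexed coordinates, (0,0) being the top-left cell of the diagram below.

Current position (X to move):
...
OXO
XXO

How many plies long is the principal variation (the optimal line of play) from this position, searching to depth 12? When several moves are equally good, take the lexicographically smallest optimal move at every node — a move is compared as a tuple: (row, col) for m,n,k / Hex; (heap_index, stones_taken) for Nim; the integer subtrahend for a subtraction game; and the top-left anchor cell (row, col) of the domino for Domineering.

[.../OXO/XXO] X move#1: (0,0):+1/X../OXO/XXO*, (0,1):+1/.X./OXO/XXO, (0,2):+1/..X/OXO/XXO
[X../OXO/XXO] O move#2: (0,1):-1/XO./OXO/XXO*, (0,2):-1/X.O/OXO/XXO
[XO./OXO/XXO] X move#3: (0,2):+1/XOX/OXO/XXO*
[XOX/OXO/XXO] end (terminal -1, O#4); searched .../OXO/XXO to 12

PV length from [.../OXO/XXO]: 3 plies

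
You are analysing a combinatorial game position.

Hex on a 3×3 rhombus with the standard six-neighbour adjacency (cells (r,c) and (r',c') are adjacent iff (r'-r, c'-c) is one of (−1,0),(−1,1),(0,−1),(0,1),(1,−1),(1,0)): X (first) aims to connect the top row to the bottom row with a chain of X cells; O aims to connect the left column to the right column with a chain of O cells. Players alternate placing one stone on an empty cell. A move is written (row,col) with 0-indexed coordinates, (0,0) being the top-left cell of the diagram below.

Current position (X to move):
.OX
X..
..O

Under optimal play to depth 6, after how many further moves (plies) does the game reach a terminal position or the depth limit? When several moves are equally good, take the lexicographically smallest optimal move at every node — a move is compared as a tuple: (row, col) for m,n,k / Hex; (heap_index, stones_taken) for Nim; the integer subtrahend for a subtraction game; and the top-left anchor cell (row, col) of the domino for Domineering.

ply 1, X at .OX/X../..O | (0,0)=+1→XOX/X../..O*; (1,1)=+1→.OX/XX./..O; (1,2)=+1→.OX/X.X/..O; (2,0)=+1→.OX/X../X.O; (2,1)=+1→.OX/X../.XO
ply 2, O at XOX/X../..O | (1,1)=-1→XOX/XO./..O*; (1,2)=-1→XOX/X.O/..O; (2,0)=-1→XOX/X../O.O; (2,1)=-1→XOX/X../.OO
ply 3, X at XOX/XO./..O | (1,2)=+1→XOX/XOX/..O*; (2,0)=+1→XOX/XO./X.O; (2,1)=+1→XOX/XO./.XO
ply 4, O at XOX/XOX/..O | (2,0)=-1→XOX/XOX/O.O*; (2,1)=-1→XOX/XOX/.OO
ply 5, X at XOX/XOX/O.O | (2,1)=+1→XOX/XOX/OXO*
ply 6: XOX/XOX/OXO is terminal -1 (O); from .OX/X../..O depth 6

PV length from [.OX/X../..O]: 5 plies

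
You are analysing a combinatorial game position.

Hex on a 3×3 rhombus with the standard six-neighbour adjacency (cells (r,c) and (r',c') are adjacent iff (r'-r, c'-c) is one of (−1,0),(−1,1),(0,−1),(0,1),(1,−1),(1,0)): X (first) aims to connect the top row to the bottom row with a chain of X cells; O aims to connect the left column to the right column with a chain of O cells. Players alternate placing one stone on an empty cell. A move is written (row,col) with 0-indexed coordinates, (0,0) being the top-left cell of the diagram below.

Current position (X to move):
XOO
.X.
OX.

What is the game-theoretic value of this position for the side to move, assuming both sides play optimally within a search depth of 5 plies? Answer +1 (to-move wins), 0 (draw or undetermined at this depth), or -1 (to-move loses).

p1 X@[XOO/.X./OX.]: (1,0)[XOO/XX./OX.]+1* (1,2)[XOO/.XX/OX.]-1 (2,2)[XOO/.X./OXX]-1
p2 O@[XOO/XX./OX.] terminal -1; root [XOO/.X./OX.] d5

value(XOO/.X./OX., X) = +1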